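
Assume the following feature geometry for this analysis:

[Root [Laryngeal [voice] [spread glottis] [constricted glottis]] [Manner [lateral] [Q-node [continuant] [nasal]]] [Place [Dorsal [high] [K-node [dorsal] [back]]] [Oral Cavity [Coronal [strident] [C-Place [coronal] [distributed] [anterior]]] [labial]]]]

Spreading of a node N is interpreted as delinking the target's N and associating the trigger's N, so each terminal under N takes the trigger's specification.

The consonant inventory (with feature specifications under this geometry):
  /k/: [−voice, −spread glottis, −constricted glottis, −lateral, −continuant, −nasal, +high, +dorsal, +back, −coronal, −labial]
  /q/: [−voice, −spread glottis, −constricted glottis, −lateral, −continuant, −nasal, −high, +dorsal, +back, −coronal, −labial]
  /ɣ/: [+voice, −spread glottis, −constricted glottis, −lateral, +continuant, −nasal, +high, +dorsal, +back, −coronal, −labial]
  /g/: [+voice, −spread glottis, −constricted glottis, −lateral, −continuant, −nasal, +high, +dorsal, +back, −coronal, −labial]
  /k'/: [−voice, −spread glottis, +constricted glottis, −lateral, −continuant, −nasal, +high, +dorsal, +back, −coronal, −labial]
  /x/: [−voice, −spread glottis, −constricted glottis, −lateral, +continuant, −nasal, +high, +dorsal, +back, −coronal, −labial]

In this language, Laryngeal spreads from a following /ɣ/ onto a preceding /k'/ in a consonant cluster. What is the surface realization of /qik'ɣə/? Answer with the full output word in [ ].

[qigɣə]

Laryngeal immediately or transitively dominates [voice], [spread glottis], [constricted glottis].
The target acquires /ɣ/'s values for everything under Laryngeal — [+voice], [−spread glottis], [−constricted glottis] — while keeping its own [lateral], [continuant], [nasal], ….
This feature bundle is that of [g], so /qik'ɣə/ surfaces as [qigɣə].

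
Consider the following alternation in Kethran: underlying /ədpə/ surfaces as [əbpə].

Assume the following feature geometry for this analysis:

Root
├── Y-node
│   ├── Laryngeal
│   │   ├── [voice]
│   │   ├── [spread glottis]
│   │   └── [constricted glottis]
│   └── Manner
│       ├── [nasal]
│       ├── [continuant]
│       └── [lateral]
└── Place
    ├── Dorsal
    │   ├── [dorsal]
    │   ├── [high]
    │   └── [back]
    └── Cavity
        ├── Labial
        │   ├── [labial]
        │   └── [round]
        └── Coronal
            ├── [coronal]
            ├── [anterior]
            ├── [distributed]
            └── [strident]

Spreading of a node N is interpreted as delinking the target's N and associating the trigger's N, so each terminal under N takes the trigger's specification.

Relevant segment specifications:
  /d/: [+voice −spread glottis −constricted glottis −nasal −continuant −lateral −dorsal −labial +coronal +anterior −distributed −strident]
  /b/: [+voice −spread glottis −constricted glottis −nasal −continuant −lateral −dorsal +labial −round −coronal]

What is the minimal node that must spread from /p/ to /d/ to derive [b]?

Cavity

Comparing /d/ with its surface form [b], the features that change are [labial], [round], [coronal], [anterior], [distributed], [strident].
These terminals are all dominated by Cavity, and no proper subconstituent of Cavity covers them all; Cavity is their lowest common ancestor.
Delinking /d/'s Cavity and associating /p/'s Cavity gives precisely the feature bundle of [b].
[voice], a feature on which the two segments disagree outside Cavity, is unchanged — nothing dominating it spread, and Cavity is the minimal sufficient constituent.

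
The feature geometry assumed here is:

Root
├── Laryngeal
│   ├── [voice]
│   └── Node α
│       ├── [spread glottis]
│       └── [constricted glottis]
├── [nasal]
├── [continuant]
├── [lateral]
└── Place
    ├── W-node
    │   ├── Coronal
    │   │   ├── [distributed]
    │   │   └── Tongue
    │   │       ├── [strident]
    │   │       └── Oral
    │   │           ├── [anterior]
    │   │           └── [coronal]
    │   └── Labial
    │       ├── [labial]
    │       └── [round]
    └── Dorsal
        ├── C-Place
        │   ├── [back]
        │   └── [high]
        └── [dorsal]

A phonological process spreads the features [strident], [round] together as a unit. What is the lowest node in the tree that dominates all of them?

[strident] is immediately dominated by Tongue.
[round] is immediately dominated by Labial.
These paths first converge at W-node; no daughter of W-node dominates all 2 features, so W-node is the minimal constituent.

W-node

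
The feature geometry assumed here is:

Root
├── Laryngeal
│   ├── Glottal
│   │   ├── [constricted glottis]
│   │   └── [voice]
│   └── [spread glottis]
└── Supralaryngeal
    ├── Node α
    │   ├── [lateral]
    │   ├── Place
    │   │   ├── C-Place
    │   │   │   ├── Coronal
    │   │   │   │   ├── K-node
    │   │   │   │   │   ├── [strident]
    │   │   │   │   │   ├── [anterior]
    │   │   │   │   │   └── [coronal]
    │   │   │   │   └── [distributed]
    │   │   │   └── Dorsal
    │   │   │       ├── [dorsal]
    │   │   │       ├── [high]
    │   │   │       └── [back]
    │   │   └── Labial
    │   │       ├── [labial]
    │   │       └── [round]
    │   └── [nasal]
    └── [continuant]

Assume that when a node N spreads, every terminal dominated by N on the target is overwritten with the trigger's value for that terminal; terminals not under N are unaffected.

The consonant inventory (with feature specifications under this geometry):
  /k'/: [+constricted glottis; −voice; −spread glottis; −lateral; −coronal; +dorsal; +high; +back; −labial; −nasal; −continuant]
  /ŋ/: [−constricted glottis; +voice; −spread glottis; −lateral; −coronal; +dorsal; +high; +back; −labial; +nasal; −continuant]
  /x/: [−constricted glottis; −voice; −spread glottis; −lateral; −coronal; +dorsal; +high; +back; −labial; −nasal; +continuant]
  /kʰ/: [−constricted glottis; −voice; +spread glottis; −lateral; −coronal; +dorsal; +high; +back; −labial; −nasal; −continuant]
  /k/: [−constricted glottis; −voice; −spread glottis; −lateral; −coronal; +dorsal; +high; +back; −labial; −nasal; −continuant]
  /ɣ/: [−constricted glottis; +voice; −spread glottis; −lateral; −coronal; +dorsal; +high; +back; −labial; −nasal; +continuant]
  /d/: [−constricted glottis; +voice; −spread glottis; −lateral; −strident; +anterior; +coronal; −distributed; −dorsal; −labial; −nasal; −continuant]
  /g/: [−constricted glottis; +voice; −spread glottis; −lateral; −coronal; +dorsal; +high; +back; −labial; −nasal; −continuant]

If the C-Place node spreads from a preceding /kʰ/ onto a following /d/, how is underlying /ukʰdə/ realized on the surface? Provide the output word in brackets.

C-Place immediately or transitively dominates [strident], [anterior], [coronal], [distributed], [dorsal], [high], [back].
After delinking /d/'s C-Place and linking /kʰ/'s, the affected terminals become [−coronal], [+dorsal], [+high], [+back]; [constricted glottis], [voice], [spread glottis], … (outside C-Place) are retained from /d/.
This feature bundle is that of [g], so /ukʰdə/ surfaces as [ukʰgə].

[ukʰgə]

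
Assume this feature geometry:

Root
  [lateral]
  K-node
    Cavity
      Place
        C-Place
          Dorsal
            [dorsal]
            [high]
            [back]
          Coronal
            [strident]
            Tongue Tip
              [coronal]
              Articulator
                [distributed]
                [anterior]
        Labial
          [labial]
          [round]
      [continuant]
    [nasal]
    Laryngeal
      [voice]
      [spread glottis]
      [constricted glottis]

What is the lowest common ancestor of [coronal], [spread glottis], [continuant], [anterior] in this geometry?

K-node

[coronal]: Root > K-node > Cavity > Place > C-Place > Coronal > Tongue Tip > [coronal].
[spread glottis]: Root > K-node > Laryngeal > [spread glottis].
[continuant]: Root > K-node > Cavity > [continuant].
[anterior]: Root > K-node > Cavity > Place > C-Place > Coronal > Tongue Tip > Articulator > [anterior].
K-node is the lowest common ancestor — every listed feature sits under it, and no single subconstituent of K-node covers them all.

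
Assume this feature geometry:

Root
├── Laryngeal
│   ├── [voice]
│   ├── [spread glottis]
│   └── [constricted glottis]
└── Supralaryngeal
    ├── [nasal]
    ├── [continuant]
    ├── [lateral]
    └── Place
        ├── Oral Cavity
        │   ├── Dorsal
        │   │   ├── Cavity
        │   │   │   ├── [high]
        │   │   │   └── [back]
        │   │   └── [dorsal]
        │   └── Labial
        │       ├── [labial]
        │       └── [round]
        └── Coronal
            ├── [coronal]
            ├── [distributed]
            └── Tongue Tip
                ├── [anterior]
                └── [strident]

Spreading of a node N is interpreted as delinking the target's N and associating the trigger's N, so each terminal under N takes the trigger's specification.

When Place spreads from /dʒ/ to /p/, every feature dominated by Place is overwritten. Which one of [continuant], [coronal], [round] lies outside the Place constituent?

[continuant]

Place dominates exactly [high], [back], [dorsal], [labial], [round], [coronal], [distributed], [anterior], [strident].
[coronal], [round] all lie under Place, so they are overwritten when Place spreads.
[continuant] is not within the Place subtree (it hangs from Supralaryngeal), so /p/'s [continuant] value survives.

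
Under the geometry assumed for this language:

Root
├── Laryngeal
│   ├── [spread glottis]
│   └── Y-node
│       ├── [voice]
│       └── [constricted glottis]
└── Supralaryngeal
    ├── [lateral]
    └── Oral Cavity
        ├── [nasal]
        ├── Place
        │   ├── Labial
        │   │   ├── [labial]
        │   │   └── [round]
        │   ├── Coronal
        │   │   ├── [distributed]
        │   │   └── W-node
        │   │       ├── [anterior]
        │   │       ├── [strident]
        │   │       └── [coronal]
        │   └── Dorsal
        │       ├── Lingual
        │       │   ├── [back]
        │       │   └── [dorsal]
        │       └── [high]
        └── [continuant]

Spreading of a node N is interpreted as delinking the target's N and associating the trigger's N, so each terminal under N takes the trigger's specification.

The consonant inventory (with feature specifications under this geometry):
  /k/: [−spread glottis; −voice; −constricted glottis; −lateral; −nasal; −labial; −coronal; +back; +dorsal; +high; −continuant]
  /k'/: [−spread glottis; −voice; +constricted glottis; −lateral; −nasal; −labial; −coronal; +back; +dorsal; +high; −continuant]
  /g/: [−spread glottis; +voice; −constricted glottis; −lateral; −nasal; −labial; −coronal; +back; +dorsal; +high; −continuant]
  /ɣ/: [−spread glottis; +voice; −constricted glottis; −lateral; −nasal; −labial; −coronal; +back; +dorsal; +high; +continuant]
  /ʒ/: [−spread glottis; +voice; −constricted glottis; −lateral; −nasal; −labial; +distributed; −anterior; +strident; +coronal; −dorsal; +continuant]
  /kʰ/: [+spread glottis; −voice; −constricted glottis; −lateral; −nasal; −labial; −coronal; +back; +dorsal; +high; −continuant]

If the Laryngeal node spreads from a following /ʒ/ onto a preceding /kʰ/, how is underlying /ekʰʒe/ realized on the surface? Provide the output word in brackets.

Laryngeal immediately or transitively dominates [spread glottis], [voice], [constricted glottis].
The target acquires /ʒ/'s values for everything under Laryngeal — [−spread glottis], [+voice], [−constricted glottis] — while keeping its own [lateral], [nasal], [labial], ….
Among the inventory, only /g/ has exactly this specification, giving the surface form [egʒe].

[egʒe]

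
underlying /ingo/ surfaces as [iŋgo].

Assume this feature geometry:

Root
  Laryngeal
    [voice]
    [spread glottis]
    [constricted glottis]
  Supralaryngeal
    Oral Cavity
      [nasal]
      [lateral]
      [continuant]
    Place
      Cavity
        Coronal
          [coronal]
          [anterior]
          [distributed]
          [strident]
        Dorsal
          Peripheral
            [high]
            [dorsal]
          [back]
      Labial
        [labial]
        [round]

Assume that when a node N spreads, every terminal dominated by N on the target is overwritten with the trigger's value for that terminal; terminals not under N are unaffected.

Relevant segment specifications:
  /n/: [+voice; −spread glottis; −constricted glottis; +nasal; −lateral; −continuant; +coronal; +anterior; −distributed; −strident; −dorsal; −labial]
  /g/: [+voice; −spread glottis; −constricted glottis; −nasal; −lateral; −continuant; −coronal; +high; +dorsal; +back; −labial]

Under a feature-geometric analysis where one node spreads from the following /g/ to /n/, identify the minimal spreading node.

/n/ and [ŋ] differ in [coronal], [anterior], [distributed], [strident], [dorsal], [high], [back]; every other specified feature is identical.
In this geometry the lowest node dominating all of them is Cavity: every daughter of Cavity dominates only a proper subset, so no lower node suffices.
Spreading Cavity from /g/ overwrites each of those terminals with /g/'s values, yielding exactly [ŋ].
[nasal] stays as in /n/ although /g/ differs there, so no node dominating it spread; among the remaining candidates Cavity is the lowest that derives the output.

Cavity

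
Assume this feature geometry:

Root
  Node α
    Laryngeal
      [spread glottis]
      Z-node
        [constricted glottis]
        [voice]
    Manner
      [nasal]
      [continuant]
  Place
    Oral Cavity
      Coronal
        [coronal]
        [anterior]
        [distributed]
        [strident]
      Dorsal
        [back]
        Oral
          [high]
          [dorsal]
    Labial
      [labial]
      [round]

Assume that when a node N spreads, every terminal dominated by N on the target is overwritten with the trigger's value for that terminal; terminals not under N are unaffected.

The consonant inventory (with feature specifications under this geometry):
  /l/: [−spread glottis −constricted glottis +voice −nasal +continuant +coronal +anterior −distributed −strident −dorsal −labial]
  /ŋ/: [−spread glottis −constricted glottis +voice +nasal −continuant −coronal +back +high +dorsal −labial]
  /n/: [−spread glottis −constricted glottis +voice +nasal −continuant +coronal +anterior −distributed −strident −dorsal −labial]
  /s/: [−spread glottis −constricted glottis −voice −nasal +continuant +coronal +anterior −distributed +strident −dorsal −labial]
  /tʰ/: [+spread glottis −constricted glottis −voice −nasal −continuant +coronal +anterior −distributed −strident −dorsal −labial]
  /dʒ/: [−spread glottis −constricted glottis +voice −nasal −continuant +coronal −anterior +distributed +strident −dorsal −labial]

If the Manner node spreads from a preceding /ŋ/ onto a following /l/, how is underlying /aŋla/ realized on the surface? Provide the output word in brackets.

Terminals under Manner in this geometry: [nasal], [continuant].
After delinking /l/'s Manner and linking /ŋ/'s, the affected terminals become [+nasal], [−continuant]; [spread glottis], [constricted glottis], [voice], … (outside Manner) are retained from /l/.
The resulting bundle matches /n/ in the inventory; substituting it for /l/ gives [aŋna].

[aŋna]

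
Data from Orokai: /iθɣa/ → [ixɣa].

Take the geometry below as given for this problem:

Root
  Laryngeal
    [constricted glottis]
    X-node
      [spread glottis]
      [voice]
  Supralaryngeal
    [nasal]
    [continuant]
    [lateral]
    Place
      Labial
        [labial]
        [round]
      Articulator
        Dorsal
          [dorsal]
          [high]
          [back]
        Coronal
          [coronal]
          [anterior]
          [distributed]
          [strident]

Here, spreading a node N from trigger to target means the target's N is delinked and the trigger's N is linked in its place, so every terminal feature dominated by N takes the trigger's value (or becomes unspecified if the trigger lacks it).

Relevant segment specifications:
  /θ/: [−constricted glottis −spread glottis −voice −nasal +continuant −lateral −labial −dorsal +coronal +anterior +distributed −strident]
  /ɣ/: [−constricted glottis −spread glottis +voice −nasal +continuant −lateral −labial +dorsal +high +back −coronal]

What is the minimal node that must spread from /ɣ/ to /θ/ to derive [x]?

The alternation /θ/ → [x] changes [coronal], [anterior], [distributed], [strident], [dorsal], [high], [back] and nothing else.
Tracing each changed feature up the tree, the paths first meet at Articulator; any lower node misses at least one of them.
Spreading Articulator from /ɣ/ overwrites each of those terminals with /ɣ/'s values, yielding exactly [x].
[voice], a feature on which the two segments disagree outside Articulator, is unchanged — nothing dominating it spread, and Articulator is the minimal sufficient constituent.

Articulator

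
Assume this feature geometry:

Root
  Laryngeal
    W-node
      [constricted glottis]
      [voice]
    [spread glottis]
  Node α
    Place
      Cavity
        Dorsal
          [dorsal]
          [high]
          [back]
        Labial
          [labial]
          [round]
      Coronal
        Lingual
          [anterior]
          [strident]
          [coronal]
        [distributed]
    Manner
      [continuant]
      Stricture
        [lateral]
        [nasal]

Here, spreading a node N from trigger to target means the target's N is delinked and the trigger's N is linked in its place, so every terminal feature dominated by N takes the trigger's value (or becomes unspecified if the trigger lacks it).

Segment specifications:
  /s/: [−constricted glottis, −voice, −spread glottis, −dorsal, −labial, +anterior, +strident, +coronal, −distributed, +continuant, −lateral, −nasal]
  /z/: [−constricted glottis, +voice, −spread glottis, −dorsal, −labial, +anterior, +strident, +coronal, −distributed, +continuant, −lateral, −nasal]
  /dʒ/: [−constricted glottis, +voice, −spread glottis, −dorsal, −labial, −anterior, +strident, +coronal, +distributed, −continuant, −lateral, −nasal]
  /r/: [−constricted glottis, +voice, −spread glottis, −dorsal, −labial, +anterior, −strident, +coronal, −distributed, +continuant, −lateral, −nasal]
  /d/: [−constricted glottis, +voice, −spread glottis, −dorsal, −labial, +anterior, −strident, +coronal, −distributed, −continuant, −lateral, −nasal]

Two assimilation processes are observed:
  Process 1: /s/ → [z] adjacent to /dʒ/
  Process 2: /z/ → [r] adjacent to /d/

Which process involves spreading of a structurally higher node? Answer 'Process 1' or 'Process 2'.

Process 1

Process 1: the feature that changes is [voice]; the minimal node is [voice] (depth 3).
Process 2: the feature that changes is [strident]; the minimal node is [strident] (depth 5).
[voice] is closer to Root than [strident], so Process 1 spreads the higher node.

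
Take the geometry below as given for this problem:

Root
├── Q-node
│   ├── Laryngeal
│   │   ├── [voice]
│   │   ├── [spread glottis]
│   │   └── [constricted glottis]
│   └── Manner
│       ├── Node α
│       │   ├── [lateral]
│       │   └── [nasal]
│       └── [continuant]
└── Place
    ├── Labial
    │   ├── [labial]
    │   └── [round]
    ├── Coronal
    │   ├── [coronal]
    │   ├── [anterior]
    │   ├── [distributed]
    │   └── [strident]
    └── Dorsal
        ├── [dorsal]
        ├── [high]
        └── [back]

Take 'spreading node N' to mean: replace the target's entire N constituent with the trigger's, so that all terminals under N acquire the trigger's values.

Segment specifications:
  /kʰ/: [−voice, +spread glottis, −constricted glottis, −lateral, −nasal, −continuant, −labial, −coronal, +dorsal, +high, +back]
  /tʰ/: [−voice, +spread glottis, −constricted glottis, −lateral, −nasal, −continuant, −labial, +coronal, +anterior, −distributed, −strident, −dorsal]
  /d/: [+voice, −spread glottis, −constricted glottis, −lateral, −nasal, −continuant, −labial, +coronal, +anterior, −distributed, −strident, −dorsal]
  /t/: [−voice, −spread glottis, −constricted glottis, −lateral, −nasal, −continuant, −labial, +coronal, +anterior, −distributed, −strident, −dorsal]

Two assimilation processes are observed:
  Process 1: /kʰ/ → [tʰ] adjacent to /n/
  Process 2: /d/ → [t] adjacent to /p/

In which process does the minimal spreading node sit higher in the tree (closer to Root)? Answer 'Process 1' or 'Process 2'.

Process 1

Process 1 alters [coronal], [anterior], [distributed], [strident], [dorsal], [high], [back]; the lowest common ancestor is Place (depth 1 from Root).
Process 2 alters [voice]; the lowest dominating node is [voice] (depth 3 from Root).
Place is closer to Root than [voice], so Process 1 spreads the higher node.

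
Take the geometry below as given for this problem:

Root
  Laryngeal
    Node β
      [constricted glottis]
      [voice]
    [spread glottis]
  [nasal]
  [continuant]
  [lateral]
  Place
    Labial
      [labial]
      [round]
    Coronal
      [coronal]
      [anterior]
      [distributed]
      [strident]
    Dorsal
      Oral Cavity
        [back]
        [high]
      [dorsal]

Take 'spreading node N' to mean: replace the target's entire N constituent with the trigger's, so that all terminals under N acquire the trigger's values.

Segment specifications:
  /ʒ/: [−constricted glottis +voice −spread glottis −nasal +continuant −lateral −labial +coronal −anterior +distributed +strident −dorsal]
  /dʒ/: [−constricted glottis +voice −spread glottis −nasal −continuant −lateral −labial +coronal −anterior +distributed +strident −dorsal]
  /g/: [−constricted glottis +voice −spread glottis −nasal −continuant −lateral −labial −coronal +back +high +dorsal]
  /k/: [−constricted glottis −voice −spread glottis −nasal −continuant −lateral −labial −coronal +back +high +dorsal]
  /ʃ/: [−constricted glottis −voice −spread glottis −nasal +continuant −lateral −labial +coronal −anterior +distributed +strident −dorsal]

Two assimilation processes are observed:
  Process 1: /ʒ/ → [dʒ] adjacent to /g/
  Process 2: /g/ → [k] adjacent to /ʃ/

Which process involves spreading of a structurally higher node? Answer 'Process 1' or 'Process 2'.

Process 1

In Process 1, [continuant] changes, so the minimal spreading node is [continuant] at depth 1.
In Process 2, [voice] changes, so the minimal spreading node is [voice] at depth 3.
Depth 1 < depth 3; Process 1 involves the structurally higher constituent [continuant].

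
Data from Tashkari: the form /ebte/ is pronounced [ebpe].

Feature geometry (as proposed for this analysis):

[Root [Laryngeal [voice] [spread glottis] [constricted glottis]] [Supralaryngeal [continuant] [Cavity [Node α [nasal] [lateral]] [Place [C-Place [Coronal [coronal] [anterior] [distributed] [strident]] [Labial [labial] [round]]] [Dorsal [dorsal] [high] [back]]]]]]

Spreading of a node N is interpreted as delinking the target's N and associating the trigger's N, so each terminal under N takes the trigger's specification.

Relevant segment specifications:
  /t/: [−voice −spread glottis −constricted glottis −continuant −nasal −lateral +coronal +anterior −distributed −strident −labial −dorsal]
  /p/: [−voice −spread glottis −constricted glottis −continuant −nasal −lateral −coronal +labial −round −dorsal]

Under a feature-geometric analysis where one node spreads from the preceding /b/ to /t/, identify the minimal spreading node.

The alternation /t/ → [p] changes [labial], [round], [coronal], [anterior], [distributed], [strident] and nothing else.
Tracing each changed feature up the tree, the paths first meet at C-Place; any lower node misses at least one of them.
If C-Place spreads, every terminal under it takes /b/'s value, producing [p] as observed.
[voice] stays as in /t/ although /b/ differs there, so no node dominating it spread; among the remaining candidates C-Place is the lowest that derives the output.

C-Place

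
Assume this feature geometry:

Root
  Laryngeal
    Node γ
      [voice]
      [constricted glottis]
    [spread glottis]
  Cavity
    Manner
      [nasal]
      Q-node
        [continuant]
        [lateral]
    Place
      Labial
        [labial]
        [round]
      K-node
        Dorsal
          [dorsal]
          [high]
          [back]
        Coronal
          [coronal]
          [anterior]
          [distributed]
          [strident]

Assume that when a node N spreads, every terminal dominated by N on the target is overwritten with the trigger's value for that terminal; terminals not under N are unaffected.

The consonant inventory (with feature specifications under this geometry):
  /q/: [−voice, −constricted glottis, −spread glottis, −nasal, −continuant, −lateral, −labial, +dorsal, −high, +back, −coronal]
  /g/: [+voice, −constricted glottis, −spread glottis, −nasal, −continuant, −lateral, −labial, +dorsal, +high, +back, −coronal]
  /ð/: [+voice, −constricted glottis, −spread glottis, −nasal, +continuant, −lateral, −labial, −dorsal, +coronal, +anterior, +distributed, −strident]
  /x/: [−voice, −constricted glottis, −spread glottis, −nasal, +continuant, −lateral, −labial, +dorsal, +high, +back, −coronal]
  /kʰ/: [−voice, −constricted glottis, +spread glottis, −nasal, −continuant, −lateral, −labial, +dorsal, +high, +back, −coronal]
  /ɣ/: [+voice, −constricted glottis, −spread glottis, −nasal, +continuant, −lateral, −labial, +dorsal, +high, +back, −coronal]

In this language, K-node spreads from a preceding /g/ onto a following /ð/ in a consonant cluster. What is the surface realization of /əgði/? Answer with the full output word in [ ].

The K-node node dominates the terminals [dorsal], [high], [back], [coronal], [anterior], [distributed], [strident].
Spreading K-node from /g/ onto /ð/ replaces those values with /g/'s: [+dorsal], [+high], [+back], [−coronal]. Features outside K-node ([voice], [constricted glottis], [spread glottis], …) stay as in /ð/.
Among the inventory, only /ɣ/ has exactly this specification, giving the surface form [əgɣi].

[əgɣi]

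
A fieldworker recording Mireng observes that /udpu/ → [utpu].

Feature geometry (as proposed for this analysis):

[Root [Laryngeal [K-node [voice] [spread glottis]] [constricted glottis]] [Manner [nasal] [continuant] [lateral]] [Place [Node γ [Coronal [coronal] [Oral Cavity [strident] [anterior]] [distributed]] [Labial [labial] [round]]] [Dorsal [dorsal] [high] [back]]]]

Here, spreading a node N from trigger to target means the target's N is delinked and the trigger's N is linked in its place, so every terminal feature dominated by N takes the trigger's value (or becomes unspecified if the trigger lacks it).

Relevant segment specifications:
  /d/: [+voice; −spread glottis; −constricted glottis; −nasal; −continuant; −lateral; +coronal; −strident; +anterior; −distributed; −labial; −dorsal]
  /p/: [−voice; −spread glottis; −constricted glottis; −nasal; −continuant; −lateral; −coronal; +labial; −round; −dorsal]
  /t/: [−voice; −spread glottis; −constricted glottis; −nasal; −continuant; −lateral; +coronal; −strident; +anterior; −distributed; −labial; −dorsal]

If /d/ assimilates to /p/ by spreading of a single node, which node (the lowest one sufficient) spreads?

[voice]

Comparing /d/ with its surface form [t], the only feature that changes is [voice].
Since just one terminal is affected and it takes /p/'s value, spreading the terminal [voice] alone is sufficient and minimal.
[coronal], [labial] stay as in /d/ although /p/ differs there, so no node dominating them spread; among the remaining candidates [voice] is the lowest that derives the output.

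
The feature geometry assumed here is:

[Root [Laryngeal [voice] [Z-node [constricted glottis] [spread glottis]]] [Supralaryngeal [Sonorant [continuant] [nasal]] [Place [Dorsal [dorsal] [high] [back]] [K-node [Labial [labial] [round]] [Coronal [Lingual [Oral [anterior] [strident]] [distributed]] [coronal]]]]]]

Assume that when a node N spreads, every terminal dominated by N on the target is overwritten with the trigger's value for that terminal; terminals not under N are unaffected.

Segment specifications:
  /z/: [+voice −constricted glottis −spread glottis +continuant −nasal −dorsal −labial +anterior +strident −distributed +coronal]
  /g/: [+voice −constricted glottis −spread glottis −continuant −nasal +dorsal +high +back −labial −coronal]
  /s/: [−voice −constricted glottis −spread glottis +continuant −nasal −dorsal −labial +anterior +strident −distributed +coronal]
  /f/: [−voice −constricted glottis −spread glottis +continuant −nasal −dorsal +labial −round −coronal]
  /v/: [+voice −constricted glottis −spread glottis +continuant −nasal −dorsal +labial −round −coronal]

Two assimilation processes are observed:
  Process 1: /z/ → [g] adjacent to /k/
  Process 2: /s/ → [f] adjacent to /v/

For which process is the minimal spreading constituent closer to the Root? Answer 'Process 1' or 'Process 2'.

Process 1

In Process 1, [continuant], [coronal], [anterior], [distributed], [strident], [dorsal], [high], [back] change, so the minimal spreading node is Supralaryngeal at depth 1.
Process 2 alters [labial], [round], [coronal], [anterior], [distributed], [strident]; the lowest common ancestor is K-node (depth 3 from Root).
Supralaryngeal is closer to Root than K-node, so Process 1 spreads the higher node.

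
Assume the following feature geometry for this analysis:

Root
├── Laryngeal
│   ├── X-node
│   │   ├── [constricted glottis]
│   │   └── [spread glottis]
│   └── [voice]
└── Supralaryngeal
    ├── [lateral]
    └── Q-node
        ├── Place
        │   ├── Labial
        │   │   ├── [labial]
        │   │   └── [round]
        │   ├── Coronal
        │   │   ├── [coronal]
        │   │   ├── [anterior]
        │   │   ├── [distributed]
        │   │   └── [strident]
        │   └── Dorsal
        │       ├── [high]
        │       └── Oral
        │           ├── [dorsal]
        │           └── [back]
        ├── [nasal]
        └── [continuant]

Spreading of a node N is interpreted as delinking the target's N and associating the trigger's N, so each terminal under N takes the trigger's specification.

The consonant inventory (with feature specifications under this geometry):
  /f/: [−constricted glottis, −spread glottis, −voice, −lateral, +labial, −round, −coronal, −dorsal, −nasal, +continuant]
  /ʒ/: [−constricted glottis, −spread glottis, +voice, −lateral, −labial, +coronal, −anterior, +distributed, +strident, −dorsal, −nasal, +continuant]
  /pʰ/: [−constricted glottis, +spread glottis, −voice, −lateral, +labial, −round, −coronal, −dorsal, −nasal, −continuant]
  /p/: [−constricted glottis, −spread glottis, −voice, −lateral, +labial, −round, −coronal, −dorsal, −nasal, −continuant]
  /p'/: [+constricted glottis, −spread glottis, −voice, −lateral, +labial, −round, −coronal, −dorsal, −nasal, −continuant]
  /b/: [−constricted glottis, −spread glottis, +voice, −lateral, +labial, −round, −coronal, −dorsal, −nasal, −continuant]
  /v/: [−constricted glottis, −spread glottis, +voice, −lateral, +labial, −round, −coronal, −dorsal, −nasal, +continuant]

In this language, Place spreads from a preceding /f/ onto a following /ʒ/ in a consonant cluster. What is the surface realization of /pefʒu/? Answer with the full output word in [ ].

Place immediately or transitively dominates [labial], [round], [coronal], [anterior], [distributed], [strident], [high], [dorsal], [back].
After delinking /ʒ/'s Place and linking /f/'s, the affected terminals become [+labial], [−round], [−coronal], [−dorsal]; [constricted glottis], [spread glottis], [voice], … (outside Place) are retained from /ʒ/.
This feature bundle is that of [v], so /pefʒu/ surfaces as [pefvu].

[pefvu]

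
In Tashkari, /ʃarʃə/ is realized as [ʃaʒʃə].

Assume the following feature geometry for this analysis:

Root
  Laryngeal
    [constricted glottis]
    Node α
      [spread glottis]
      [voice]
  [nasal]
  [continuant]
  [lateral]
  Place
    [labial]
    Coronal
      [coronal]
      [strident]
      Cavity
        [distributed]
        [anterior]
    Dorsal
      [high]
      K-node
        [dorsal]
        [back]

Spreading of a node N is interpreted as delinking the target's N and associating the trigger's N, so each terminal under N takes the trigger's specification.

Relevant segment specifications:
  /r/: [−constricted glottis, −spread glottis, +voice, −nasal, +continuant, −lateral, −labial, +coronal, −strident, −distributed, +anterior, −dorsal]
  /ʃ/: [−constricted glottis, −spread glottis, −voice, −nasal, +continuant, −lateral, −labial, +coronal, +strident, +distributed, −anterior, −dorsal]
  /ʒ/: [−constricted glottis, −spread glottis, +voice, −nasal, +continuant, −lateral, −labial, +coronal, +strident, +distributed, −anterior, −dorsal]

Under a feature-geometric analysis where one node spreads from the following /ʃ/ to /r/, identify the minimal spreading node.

Coronal

Feature comparison: [anterior], [distributed], [strident] differ between /r/ and [ʒ]; the remaining terminals match.
In this geometry the lowest node dominating all of them is Coronal: every daughter of Coronal dominates only a proper subset, so no lower node suffices.
Spreading Coronal from /ʃ/ overwrites each of those terminals with /ʃ/'s values, yielding exactly [ʒ].
[voice], a feature on which the two segments disagree outside Coronal, is unchanged — nothing dominating it spread, and Coronal is the minimal sufficient constituent.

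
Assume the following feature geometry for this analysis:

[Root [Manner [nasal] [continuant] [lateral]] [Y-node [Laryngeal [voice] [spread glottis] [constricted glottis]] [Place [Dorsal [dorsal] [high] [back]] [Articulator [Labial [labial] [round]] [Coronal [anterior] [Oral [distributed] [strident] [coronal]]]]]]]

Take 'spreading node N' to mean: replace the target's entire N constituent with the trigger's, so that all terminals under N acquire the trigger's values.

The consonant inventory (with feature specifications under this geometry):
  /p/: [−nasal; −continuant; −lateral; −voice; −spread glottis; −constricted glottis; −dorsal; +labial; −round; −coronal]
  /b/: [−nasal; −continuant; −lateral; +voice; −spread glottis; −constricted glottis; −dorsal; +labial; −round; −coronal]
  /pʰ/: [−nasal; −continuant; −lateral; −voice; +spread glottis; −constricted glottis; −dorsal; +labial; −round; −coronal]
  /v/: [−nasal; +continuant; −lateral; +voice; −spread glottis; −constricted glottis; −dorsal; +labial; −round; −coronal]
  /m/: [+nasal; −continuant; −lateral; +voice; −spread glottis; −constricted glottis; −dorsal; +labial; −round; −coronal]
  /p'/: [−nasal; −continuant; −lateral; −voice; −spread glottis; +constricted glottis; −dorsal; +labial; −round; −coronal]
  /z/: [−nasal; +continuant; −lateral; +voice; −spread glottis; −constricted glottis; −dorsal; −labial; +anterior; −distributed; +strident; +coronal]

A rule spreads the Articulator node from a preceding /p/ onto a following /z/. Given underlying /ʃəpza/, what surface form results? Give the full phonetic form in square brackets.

The Articulator node dominates the terminals [labial], [round], [anterior], [distributed], [strident], [coronal].
Spreading Articulator from /p/ onto /z/ replaces those values with /p/'s: [+labial], [−round], [−coronal]. Features outside Articulator ([nasal], [continuant], [lateral], …) stay as in /z/.
This feature bundle is that of [v], so /ʃəpza/ surfaces as [ʃəpva].

[ʃəpva]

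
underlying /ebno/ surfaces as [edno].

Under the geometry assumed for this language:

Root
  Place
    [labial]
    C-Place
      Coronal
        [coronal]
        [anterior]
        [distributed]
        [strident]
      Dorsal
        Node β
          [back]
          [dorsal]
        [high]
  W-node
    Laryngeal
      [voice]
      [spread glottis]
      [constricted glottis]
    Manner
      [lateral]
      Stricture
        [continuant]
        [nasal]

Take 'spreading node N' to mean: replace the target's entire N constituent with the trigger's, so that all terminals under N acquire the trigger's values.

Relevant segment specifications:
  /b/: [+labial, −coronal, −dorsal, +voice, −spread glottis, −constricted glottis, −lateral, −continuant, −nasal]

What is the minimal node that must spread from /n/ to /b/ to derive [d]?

/b/ and [d] differ in [labial], [coronal], [anterior], [distributed], [strident]; every other specified feature is identical.
In this geometry the lowest node dominating all of them is Place: every daughter of Place dominates only a proper subset, so no lower node suffices.
Spreading Place from /n/ overwrites each of those terminals with /n/'s values, yielding exactly [d].
Since [nasal] is preserved even though /n/ disagrees there, no node above Place spread.

Place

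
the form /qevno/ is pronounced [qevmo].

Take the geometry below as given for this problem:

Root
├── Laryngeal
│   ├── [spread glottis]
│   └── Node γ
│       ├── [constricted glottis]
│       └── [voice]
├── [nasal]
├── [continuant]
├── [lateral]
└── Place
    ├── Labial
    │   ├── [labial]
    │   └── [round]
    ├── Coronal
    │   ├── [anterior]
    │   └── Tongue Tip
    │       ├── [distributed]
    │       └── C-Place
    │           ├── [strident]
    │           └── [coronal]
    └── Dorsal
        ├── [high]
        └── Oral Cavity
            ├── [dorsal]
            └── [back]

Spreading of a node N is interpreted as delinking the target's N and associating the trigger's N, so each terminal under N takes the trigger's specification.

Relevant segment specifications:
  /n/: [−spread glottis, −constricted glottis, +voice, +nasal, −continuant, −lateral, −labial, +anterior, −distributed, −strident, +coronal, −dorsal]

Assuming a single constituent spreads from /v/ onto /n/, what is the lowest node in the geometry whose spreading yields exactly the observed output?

Place

Feature comparison: [labial], [round], [coronal], [anterior], [distributed], [strident] differ between /n/ and [m]; the remaining terminals match.
Tracing each changed feature up the tree, the paths first meet at Place; any lower node misses at least one of them.
If Place spreads, every terminal under it takes /v/'s value, producing [m] as observed.
Since [continuant], [nasal] are preserved even though /v/ disagrees there, no node above Place spread.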